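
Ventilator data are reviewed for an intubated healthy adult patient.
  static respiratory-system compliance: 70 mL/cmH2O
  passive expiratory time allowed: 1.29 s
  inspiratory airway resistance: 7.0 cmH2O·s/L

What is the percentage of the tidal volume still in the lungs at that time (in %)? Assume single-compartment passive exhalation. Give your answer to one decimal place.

τ = R × C = 7.0 × 70 mL/cmH2O = 7.0 × 0.070 L/cmH2O = 0.49 s.
Passive exhalation: V(t)/V₀ = e^(−t/τ) = e^(−1.29/0.49) = 0.07189.
Fraction remaining = 0.07189 → 7.189%.

7.2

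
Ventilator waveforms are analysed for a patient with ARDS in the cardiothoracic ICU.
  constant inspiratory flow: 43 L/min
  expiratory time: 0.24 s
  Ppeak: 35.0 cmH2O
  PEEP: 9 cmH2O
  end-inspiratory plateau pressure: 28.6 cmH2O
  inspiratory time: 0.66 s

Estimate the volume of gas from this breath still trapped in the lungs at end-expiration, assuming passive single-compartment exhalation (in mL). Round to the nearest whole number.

155

Flow: 43 L/min ÷ 60 = 0.7167 L/s.
Vt = flow × Ti = 0.7167 L/s × 0.66 s × 1000 mL/L = 473.02 mL.
R = (PIP − Pplat)/V̇ = (35.0 − 28.6) / 0.7167 = 6.4/0.7167 = 8.93 cmH2O·s/L.
C = Vt/(Pplat − PEEP) = 473.02 / (28.6 − 9) = 473.02/19.6 = 24.134 mL/cmH2O.
τ = R × C = 8.93 × 0.02413 L/cmH2O = 0.2155 s.
Fraction remaining = e^(−Te/τ) = e^(−0.24/0.2155) = 0.3283.
Trapped volume = 473.02 × 0.3283 = 155.29 mL.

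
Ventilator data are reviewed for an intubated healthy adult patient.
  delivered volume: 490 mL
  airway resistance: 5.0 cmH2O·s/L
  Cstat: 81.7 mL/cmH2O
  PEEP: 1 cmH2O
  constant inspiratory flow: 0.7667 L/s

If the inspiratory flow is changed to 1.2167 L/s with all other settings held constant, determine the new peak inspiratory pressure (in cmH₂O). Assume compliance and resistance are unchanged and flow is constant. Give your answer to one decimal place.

PIP = Vt/C + R·V̇ + PEEP (constant-flow equation of motion).
Only the resistive term changes: ΔPIP = R × ΔV̇ = 5.0 × (1.2167 − 0.7667) = 5.0 × 0.45 = 2.25 cmH2O.
Original PIP = 490/81.7 + 5.0×0.7667 + 1 = 10.831 cmH2O; new PIP = 10.831 + (2.25) = 13.081 cmH2O.

13.1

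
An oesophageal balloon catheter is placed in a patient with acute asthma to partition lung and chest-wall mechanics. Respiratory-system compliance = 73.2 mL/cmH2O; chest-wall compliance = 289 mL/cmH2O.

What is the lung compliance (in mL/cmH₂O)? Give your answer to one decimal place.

98.0

1/CL = 1/Crs − 1/Ccw.
1/CL = 1/73.2 − 1/289 = 0.0102.
CL = 98.039 mL/cmH2O.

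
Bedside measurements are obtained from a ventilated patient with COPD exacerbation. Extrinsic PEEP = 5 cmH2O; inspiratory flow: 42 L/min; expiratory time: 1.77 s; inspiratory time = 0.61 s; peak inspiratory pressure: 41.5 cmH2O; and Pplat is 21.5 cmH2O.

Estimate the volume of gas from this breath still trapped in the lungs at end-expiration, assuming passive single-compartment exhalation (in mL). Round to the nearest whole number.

Flow: 42 L/min ÷ 60 = 0.7 L/s.
Vt = flow × Ti = 0.7 L/s × 0.61 s × 1000 mL/L = 427.0 mL.
R = (PIP − Pplat)/V̇ = (41.5 − 21.5) / 0.7 = 20.0/0.7 = 28.571 cmH2O·s/L.
C = Vt/(Pplat − PEEP) = 427.0 / (21.5 − 5) = 427.0/16.5 = 25.879 mL/cmH2O.
τ = R × C = 28.571 × 0.02588 L/cmH2O = 0.7394 s.
Fraction remaining = e^(−Te/τ) = e^(−1.77/0.7394) = 0.09128.
Trapped volume = 427.0 × 0.09128 = 38.977 mL.

39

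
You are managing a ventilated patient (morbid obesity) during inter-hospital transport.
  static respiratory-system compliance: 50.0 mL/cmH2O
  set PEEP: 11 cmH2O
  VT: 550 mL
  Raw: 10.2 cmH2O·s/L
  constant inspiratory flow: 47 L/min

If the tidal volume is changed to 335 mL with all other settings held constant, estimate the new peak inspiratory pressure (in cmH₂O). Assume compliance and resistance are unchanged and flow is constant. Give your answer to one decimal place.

Flow: 47 L/min ÷ 60 = 0.7833 L/s.
PIP = Vt/C + R·V̇ + PEEP (constant-flow equation of motion).
Only the elastic term changes: ΔPIP = ΔVt / C = (335 − 550) / 50.0 = -4.3 cmH2O.
Original PIP = 550/50.0 + 10.2×0.7833 + 11 = 29.99 cmH2O; new PIP = 29.99 + (-4.3) = 25.69 cmH2O.

25.7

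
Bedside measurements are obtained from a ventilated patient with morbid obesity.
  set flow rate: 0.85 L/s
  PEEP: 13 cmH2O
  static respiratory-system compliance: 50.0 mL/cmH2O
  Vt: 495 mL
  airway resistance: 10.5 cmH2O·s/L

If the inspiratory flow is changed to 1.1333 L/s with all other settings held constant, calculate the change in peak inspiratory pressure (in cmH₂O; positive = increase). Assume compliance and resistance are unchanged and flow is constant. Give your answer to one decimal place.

PIP = Vt/C + R·V̇ + PEEP (constant-flow equation of motion).
Only the resistive term changes: ΔPIP = R × ΔV̇ = 10.5 × (1.1333 − 0.85) = 10.5 × 0.2833 = 2.975 cmH2O.

3.0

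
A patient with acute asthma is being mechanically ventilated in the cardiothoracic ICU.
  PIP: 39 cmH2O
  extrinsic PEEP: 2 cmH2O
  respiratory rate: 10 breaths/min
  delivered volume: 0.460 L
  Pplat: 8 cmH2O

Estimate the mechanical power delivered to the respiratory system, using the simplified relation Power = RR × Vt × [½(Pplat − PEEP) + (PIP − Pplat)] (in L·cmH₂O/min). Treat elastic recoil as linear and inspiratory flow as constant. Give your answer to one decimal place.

156.4

Per-breath work = Vt × [½(Pplat−PEEP) + (PIP−Pplat)] = 0.460 × [0.5×6.0 + 31.0] = 0.460 × 34.0 = 15.64 L·cmH2O.
Power = 10 × 15.64 = 156.4 L·cmH2O/min.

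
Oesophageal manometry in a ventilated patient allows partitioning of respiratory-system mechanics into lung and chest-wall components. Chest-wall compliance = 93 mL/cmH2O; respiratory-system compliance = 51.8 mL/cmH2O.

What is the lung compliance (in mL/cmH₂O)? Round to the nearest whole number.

1/CL = 1/Crs − 1/Ccw.
1/CL = 1/51.8 − 1/93 = 0.008552.
CL = 116.93 mL/cmH2O.

117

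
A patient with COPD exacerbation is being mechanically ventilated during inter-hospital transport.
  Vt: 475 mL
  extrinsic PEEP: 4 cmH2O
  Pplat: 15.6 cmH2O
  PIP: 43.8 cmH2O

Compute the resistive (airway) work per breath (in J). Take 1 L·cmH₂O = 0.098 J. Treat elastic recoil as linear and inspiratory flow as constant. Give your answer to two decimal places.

With constant inspiratory flow the resistive pressure is constant at PIP − Pplat = 43.8 − 15.6 = 28.2 cmH2O, so resistive work = 28.2 × 0.475 = 13.395 L·cmH2O.
× 0.098 J/(L·cmH2O) → 1.313 J.

1.31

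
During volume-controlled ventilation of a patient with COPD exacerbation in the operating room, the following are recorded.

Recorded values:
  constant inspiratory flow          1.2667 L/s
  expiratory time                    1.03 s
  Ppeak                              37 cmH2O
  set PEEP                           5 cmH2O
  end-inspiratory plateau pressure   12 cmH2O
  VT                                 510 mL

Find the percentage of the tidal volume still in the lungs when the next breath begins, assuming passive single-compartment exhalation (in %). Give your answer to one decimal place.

48.9

R = (PIP − Pplat)/V̇ = (37 − 12) / 1.2667 = 25.0/1.2667 = 19.736 cmH2O·s/L.
C = Vt/(Pplat − PEEP) = 510.0 / (12 − 5) = 510.0/7.0 = 72.857 mL/cmH2O.
τ = R × C = 19.736 × 0.07286 L/cmH2O = 1.438 s.
Fraction remaining at end-expiration = e^(−Te/τ) = e^(−1.03/1.438) = 0.4886 → 48.86%.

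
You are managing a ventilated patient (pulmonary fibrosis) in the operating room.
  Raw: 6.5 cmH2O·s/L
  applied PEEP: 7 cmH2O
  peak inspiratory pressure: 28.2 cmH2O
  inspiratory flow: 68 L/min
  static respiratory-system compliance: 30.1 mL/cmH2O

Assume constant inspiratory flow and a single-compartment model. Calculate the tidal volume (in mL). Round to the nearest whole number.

416

Flow: 68 L/min ÷ 60 = 1.1333 L/s.
Equation of motion (constant flow): PIP = Vt/C + R·V̇ + PEEP.
Vt/C = PIP − R·V̇ − PEEP = 28.2 − 7.366 − 7 = 13.834 cmH2O.
Vt = C × 13.834 = 30.1 × 13.834 = 416.4 mL.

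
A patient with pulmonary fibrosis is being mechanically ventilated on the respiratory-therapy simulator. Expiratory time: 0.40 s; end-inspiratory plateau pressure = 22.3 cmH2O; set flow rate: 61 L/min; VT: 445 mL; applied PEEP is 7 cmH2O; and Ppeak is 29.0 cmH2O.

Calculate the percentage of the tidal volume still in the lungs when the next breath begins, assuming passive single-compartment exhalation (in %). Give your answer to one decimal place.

Flow: 61 L/min ÷ 60 = 1.0167 L/s.
R = (PIP − Pplat)/V̇ = (29.0 − 22.3) / 1.0167 = 6.7/1.0167 = 6.59 cmH2O·s/L.
C = Vt/(Pplat − PEEP) = 445.0 / (22.3 − 7) = 445.0/15.3 = 29.085 mL/cmH2O.
τ = R × C = 6.59 × 0.02909 L/cmH2O = 0.1917 s.
Fraction remaining at end-expiration = e^(−Te/τ) = e^(−0.40/0.1917) = 0.1241 → 12.41%.

12.4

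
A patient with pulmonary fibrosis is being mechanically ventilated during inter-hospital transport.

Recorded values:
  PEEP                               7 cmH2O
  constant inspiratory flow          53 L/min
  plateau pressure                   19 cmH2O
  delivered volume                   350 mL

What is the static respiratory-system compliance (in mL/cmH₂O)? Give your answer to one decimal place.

Cstat = Vt / (Pplat − PEEP) = 350 / (19 − 7) = 350 / 12.0 = 29.167 mL/cmH2O.

29.2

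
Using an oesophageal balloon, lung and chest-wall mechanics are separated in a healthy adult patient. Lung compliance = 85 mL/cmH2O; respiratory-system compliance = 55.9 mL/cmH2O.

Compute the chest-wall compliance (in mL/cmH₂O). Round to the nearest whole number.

163

1/Ccw = 1/Crs − 1/CL.
1/Ccw = 1/55.9 − 1/85 = 0.006124.
Ccw = 163.29 mL/cmH2O.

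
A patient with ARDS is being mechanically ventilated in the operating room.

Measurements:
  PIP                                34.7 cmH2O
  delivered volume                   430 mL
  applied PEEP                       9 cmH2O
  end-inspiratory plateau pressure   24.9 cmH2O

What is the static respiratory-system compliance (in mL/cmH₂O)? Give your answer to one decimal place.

Cstat = Vt / (Pplat − PEEP) = 430 / (24.9 − 9) = 430 / 15.9 = 27.044 mL/cmH2O.

27.0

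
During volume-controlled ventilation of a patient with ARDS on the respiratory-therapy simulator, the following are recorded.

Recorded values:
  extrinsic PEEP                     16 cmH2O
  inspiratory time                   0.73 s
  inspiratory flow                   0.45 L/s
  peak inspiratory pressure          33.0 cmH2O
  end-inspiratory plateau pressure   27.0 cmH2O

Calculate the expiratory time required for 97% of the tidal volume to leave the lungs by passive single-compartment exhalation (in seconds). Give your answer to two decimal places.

1.40

Vt = flow × Ti = 0.45 L/s × 0.73 s × 1000 mL/L = 328.5 mL.
R = (PIP − Pplat)/V̇ = (33.0 − 27.0) / 0.45 = 6.0/0.45 = 13.333 cmH2O·s/L.
C = Vt/(Pplat − PEEP) = 328.5 / (27.0 − 16) = 328.5/11.0 = 29.864 mL/cmH2O.
τ = R × C = 13.333 × 0.02986 L/cmH2O = 0.3981 s.
t = −τ·ln(1 − 0.97) = −0.3981·ln(0.03) = 1.396 s.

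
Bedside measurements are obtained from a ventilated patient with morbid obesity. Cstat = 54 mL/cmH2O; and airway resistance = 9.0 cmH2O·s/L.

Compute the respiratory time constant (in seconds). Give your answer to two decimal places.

0.49

τ = R × C = 9.0 × 54 mL/cmH2O = 9.0 × 0.054 L/cmH2O = 0.486 s.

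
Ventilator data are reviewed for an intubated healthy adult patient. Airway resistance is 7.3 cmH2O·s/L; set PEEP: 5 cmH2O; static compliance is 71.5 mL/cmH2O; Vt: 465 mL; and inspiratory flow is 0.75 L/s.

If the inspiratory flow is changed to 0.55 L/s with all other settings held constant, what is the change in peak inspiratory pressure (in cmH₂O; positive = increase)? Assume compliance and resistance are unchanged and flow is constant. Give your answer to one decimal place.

PIP = Vt/C + R·V̇ + PEEP (constant-flow equation of motion).
Only the resistive term changes: ΔPIP = R × ΔV̇ = 7.3 × (0.55 − 0.75) = 7.3 × -0.2 = -1.46 cmH2O.

-1.5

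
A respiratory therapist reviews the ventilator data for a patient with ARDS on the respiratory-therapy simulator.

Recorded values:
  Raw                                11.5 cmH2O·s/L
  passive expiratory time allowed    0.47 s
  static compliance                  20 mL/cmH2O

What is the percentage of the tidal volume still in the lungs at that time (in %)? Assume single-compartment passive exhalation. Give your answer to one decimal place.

13.0

τ = R × C = 11.5 × 20 mL/cmH2O = 11.5 × 0.020 L/cmH2O = 0.23 s.
Passive exhalation: V(t)/V₀ = e^(−t/τ) = e^(−0.47/0.23) = 0.1296.
Fraction remaining = 0.1296 → 12.96%.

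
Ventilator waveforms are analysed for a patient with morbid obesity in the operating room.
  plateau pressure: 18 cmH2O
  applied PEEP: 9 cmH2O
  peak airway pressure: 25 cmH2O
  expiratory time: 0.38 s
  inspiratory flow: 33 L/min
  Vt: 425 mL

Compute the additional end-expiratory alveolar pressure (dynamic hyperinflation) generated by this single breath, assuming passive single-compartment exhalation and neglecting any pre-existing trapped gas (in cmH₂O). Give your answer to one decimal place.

4.8

Flow: 33 L/min ÷ 60 = 0.55 L/s.
R = (PIP − Pplat)/V̇ = (25 − 18) / 0.55 = 7.0/0.55 = 12.727 cmH2O·s/L.
C = Vt/(Pplat − PEEP) = 425.0 / (18 − 9) = 425.0/9.0 = 47.222 mL/cmH2O.
τ = R × C = 12.727 × 0.04722 L/cmH2O = 0.601 s.
Fraction remaining = e^(−Te/τ) = e^(−0.38/0.601) = 0.5314; trapped volume = 425.0 × 0.5314 = 225.85 mL.
Additional alveolar pressure from trapping ≈ V_trapped / C = 225.85 / 47.222 = 4.783 cmH2O.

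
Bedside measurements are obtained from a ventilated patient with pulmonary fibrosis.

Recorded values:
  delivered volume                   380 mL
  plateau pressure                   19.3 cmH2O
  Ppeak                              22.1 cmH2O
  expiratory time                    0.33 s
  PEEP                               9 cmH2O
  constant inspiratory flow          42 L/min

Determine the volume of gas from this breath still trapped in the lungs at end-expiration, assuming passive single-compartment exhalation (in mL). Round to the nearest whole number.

Flow: 42 L/min ÷ 60 = 0.7 L/s.
R = (PIP − Pplat)/V̇ = (22.1 − 19.3) / 0.7 = 2.8/0.7 = 4.0 cmH2O·s/L.
C = Vt/(Pplat − PEEP) = 380.0 / (19.3 − 9) = 380.0/10.3 = 36.893 mL/cmH2O.
τ = R × C = 4.0 × 0.03689 L/cmH2O = 0.1476 s.
Fraction remaining = e^(−Te/τ) = e^(−0.33/0.1476) = 0.1069.
Trapped volume = 380.0 × 0.1069 = 40.622 mL.

41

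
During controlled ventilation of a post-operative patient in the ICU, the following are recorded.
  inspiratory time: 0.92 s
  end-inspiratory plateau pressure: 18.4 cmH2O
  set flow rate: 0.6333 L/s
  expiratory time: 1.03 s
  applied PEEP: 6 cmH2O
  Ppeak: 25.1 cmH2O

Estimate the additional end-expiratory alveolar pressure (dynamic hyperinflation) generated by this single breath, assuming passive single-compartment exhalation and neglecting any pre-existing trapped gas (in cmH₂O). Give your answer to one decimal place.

1.6

Vt = flow × Ti = 0.6333 L/s × 0.92 s × 1000 mL/L = 582.64 mL.
R = (PIP − Pplat)/V̇ = (25.1 − 18.4) / 0.6333 = 6.7/0.6333 = 10.58 cmH2O·s/L.
C = Vt/(Pplat − PEEP) = 582.64 / (18.4 − 6) = 582.64/12.4 = 46.987 mL/cmH2O.
τ = R × C = 10.58 × 0.04699 L/cmH2O = 0.4972 s.
Fraction remaining = e^(−Te/τ) = e^(−1.03/0.4972) = 0.126; trapped volume = 582.64 × 0.126 = 73.413 mL.
Additional alveolar pressure from trapping ≈ V_trapped / C = 73.413 / 46.987 = 1.562 cmH2O.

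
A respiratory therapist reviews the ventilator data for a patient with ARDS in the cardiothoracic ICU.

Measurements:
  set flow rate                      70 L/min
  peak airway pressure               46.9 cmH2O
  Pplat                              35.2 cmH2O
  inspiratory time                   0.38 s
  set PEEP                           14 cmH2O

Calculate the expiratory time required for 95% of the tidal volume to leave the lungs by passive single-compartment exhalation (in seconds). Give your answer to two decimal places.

0.63

Flow: 70 L/min ÷ 60 = 1.1667 L/s.
Vt = flow × Ti = 1.1667 L/s × 0.38 s × 1000 mL/L = 443.35 mL.
R = (PIP − Pplat)/V̇ = (46.9 − 35.2) / 1.1667 = 11.7/1.1667 = 10.028 cmH2O·s/L.
C = Vt/(Pplat − PEEP) = 443.35 / (35.2 − 14) = 443.35/21.2 = 20.913 mL/cmH2O.
τ = R × C = 10.028 × 0.02091 L/cmH2O = 0.2097 s.
t = −τ·ln(1 − 0.95) = −0.2097·ln(0.05) = 0.6282 s.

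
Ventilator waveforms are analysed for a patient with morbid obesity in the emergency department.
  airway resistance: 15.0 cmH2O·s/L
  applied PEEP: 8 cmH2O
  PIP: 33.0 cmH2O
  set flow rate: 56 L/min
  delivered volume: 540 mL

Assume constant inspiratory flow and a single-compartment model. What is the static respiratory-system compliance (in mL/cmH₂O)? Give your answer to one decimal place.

49.1

Flow: 56 L/min ÷ 60 = 0.9333 L/s.
Equation of motion (constant flow): PIP = Vt/C + R·V̇ + PEEP.
Vt/C = PIP − R·V̇ − PEEP = 33.0 − 15.0×0.9333 − 8 = 33.0 − 14.0 − 8 = 11.0 cmH2O.
C = Vt / 11.0 = 540 / 11.0 = 49.091 mL/cmH2O.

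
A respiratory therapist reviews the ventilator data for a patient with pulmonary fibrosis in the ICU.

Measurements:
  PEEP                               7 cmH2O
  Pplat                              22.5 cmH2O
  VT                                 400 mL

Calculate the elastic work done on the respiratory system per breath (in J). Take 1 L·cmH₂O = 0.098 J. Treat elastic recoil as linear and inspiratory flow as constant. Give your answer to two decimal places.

0.30

Elastic work ≈ ½ × (Pplat − PEEP) × Vt = 0.5 × (22.5 − 7) × 0.400 L = 0.5 × 15.5 × 0.400 = 3.1 L·cmH2O.
× 0.098 J/(L·cmH2O) → 0.3038 J.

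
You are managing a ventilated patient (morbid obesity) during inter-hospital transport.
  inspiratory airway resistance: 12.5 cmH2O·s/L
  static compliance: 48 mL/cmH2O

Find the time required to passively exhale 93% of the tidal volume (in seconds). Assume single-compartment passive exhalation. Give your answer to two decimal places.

1.60

τ = R × C = 12.5 × 48 mL/cmH2O = 12.5 × 0.048 L/cmH2O = 0.6 s.
Exhaled fraction f = 1 − e^(−t/τ) → t = −τ·ln(1 − f) = −0.6·ln(0.07) = 1.596 s.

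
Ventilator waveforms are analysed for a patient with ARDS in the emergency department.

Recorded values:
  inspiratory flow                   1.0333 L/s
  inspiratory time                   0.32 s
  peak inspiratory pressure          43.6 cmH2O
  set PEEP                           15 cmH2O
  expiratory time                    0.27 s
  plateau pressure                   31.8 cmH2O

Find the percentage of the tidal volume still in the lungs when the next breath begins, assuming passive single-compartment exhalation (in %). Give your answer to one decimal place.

30.1

Vt = flow × Ti = 1.0333 L/s × 0.32 s × 1000 mL/L = 330.66 mL.
R = (PIP − Pplat)/V̇ = (43.6 − 31.8) / 1.0333 = 11.8/1.0333 = 11.42 cmH2O·s/L.
C = Vt/(Pplat − PEEP) = 330.66 / (31.8 − 15) = 330.66/16.8 = 19.682 mL/cmH2O.
τ = R × C = 11.42 × 0.01968 L/cmH2O = 0.2247 s.
Fraction remaining at end-expiration = e^(−Te/τ) = e^(−0.27/0.2247) = 0.3007 → 30.07%.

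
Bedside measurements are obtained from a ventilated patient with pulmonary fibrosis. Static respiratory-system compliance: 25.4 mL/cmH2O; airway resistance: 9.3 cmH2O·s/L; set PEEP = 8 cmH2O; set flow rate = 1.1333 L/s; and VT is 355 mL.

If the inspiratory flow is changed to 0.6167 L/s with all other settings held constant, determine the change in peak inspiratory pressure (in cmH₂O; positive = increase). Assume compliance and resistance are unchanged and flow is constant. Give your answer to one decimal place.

PIP = Vt/C + R·V̇ + PEEP (constant-flow equation of motion).
Only the resistive term changes: ΔPIP = R × ΔV̇ = 9.3 × (0.6167 − 1.1333) = 9.3 × -0.5166 = -4.804 cmH2O.

-4.8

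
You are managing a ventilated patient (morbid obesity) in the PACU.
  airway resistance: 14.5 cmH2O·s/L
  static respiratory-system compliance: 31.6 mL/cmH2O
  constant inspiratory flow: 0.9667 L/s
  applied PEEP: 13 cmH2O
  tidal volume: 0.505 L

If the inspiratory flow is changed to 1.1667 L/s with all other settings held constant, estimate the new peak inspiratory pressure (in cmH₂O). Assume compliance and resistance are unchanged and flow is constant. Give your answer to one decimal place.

PIP = Vt/C + R·V̇ + PEEP (constant-flow equation of motion).
Only the resistive term changes: ΔPIP = R × ΔV̇ = 14.5 × (1.1667 − 0.9667) = 14.5 × 0.2 = 2.9 cmH2O.
Original PIP = 505/31.6 + 14.5×0.9667 + 13 = 42.998 cmH2O; new PIP = 42.998 + (2.9) = 45.898 cmH2O.

45.9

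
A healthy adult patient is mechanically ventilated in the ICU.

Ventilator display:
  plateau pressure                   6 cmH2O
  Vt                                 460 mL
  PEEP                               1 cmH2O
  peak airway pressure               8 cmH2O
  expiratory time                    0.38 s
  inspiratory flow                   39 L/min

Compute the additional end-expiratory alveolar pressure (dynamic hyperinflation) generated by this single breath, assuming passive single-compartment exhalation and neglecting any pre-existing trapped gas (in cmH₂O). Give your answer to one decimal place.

1.3

Flow: 39 L/min ÷ 60 = 0.65 L/s.
R = (PIP − Pplat)/V̇ = (8 − 6) / 0.65 = 2.0/0.65 = 3.077 cmH2O·s/L.
C = Vt/(Pplat − PEEP) = 460.0 / (6 − 1) = 460.0/5.0 = 92.0 mL/cmH2O.
τ = R × C = 3.077 × 0.092 L/cmH2O = 0.2831 s.
Fraction remaining = e^(−Te/τ) = e^(−0.38/0.2831) = 0.2612; trapped volume = 460.0 × 0.2612 = 120.15 mL.
Additional alveolar pressure from trapping ≈ V_trapped / C = 120.15 / 92.0 = 1.306 cmH2O.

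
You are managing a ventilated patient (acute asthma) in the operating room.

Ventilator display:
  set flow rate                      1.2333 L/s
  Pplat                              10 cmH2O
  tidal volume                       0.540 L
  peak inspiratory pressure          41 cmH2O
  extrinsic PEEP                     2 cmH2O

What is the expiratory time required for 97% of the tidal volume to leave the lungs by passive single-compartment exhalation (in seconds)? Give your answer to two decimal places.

R = (PIP − Pplat)/V̇ = (41 − 10) / 1.2333 = 31.0/1.2333 = 25.136 cmH2O·s/L.
C = Vt/(Pplat − PEEP) = 540.0 / (10 − 2) = 540.0/8.0 = 67.5 mL/cmH2O.
τ = R × C = 25.136 × 0.0675 L/cmH2O = 1.697 s.
t = −τ·ln(1 − 0.97) = −1.697·ln(0.03) = 5.951 s.

5.95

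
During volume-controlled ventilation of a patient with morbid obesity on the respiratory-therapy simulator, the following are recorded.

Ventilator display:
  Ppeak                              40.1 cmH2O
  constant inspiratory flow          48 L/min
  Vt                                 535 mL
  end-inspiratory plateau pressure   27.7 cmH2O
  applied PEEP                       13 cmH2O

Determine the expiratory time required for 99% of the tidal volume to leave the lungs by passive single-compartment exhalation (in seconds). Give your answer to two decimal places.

2.60

Flow: 48 L/min ÷ 60 = 0.8 L/s.
R = (PIP − Pplat)/V̇ = (40.1 − 27.7) / 0.8 = 12.4/0.8 = 15.5 cmH2O·s/L.
C = Vt/(Pplat − PEEP) = 535.0 / (27.7 − 13) = 535.0/14.7 = 36.395 mL/cmH2O.
τ = R × C = 15.5 × 0.0364 L/cmH2O = 0.5642 s.
t = −τ·ln(1 − 0.99) = −0.5642·ln(0.01) = 2.598 s.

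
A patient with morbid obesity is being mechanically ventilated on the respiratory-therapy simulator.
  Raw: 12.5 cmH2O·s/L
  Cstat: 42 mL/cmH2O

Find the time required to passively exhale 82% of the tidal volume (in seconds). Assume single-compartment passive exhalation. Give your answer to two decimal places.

0.90

τ = R × C = 12.5 × 42 mL/cmH2O = 12.5 × 0.042 L/cmH2O = 0.525 s.
Exhaled fraction f = 1 − e^(−t/τ) → t = −τ·ln(1 − f) = −0.525·ln(0.18) = 0.9003 s.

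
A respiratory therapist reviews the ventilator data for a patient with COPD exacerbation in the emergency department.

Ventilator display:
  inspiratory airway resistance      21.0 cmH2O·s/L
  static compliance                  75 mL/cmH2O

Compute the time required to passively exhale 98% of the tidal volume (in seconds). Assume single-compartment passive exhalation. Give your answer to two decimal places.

6.16

τ = R × C = 21.0 × 75 mL/cmH2O = 21.0 × 0.075 L/cmH2O = 1.575 s.
Exhaled fraction f = 1 − e^(−t/τ) → t = −τ·ln(1 − f) = −1.575·ln(0.02) = 6.161 s.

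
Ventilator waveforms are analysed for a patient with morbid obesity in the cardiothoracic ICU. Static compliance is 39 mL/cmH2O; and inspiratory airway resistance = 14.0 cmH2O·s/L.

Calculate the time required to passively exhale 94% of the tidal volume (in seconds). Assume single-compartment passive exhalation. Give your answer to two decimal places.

1.54

τ = R × C = 14.0 × 39 mL/cmH2O = 14.0 × 0.039 L/cmH2O = 0.546 s.
Exhaled fraction f = 1 − e^(−t/τ) → t = −τ·ln(1 − f) = −0.546·ln(0.06) = 1.536 s.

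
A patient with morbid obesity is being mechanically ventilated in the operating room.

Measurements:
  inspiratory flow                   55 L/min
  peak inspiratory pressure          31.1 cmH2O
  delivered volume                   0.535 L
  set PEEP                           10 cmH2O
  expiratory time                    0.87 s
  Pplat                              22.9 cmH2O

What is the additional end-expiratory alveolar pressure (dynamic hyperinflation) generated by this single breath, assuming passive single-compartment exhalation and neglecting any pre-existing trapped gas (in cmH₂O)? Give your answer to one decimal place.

Flow: 55 L/min ÷ 60 = 0.9167 L/s.
R = (PIP − Pplat)/V̇ = (31.1 − 22.9) / 0.9167 = 8.2/0.9167 = 8.945 cmH2O·s/L.
C = Vt/(Pplat − PEEP) = 535.0 / (22.9 − 10) = 535.0/12.9 = 41.473 mL/cmH2O.
τ = R × C = 8.945 × 0.04147 L/cmH2O = 0.3709 s.
Fraction remaining = e^(−Te/τ) = e^(−0.87/0.3709) = 0.09579; trapped volume = 535.0 × 0.09579 = 51.248 mL.
Additional alveolar pressure from trapping ≈ V_trapped / C = 51.248 / 41.473 = 1.236 cmH2O.

1.2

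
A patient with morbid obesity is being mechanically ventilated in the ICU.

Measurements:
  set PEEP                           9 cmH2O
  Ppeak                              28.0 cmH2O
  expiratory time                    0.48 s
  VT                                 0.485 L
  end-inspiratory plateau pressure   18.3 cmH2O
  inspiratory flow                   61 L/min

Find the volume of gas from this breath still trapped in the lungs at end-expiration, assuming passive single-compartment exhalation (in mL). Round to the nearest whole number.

Flow: 61 L/min ÷ 60 = 1.0167 L/s.
R = (PIP − Pplat)/V̇ = (28.0 − 18.3) / 1.0167 = 9.7/1.0167 = 9.541 cmH2O·s/L.
C = Vt/(Pplat − PEEP) = 485.0 / (18.3 − 9) = 485.0/9.3 = 52.151 mL/cmH2O.
τ = R × C = 9.541 × 0.05215 L/cmH2O = 0.4976 s.
Fraction remaining = e^(−Te/τ) = e^(−0.48/0.4976) = 0.3811.
Trapped volume = 485.0 × 0.3811 = 184.83 mL.

185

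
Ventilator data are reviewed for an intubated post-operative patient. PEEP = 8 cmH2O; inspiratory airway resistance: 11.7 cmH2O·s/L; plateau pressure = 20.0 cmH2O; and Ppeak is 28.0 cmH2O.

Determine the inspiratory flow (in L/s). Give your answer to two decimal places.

0.68

flow = (PIP − Pplat) / Raw = 8.0 / 11.7 = 0.6838 L/s.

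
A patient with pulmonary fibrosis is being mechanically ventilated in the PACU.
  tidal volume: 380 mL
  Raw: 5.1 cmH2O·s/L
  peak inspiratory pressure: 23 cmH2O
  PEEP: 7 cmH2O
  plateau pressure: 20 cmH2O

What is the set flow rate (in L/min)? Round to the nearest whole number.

flow = (PIP − Pplat) / Raw = (23 − 20) / 5.1 = 0.5882 L/s × 60 = 35.292 L/min.

35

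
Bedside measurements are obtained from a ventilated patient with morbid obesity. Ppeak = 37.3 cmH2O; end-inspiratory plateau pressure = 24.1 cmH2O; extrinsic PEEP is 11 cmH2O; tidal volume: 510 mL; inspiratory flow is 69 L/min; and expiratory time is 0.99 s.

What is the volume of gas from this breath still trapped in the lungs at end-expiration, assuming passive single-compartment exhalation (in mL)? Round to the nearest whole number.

Flow: 69 L/min ÷ 60 = 1.15 L/s.
R = (PIP − Pplat)/V̇ = (37.3 − 24.1) / 1.15 = 13.2/1.15 = 11.478 cmH2O·s/L.
C = Vt/(Pplat − PEEP) = 510.0 / (24.1 − 11) = 510.0/13.1 = 38.931 mL/cmH2O.
τ = R × C = 11.478 × 0.03893 L/cmH2O = 0.4468 s.
Fraction remaining = e^(−Te/τ) = e^(−0.99/0.4468) = 0.1091.
Trapped volume = 510.0 × 0.1091 = 55.641 mL.

56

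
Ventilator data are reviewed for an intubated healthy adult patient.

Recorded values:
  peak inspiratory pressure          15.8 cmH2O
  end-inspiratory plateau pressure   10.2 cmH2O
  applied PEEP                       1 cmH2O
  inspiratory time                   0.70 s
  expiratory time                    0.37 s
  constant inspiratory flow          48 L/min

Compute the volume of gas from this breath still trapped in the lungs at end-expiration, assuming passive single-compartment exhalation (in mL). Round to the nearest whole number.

Flow: 48 L/min ÷ 60 = 0.8 L/s.
Vt = flow × Ti = 0.8 L/s × 0.70 s × 1000 mL/L = 560.0 mL.
R = (PIP − Pplat)/V̇ = (15.8 − 10.2) / 0.8 = 5.6/0.8 = 7.0 cmH2O·s/L.
C = Vt/(Pplat − PEEP) = 560.0 / (10.2 − 1) = 560.0/9.2 = 60.87 mL/cmH2O.
τ = R × C = 7.0 × 0.06087 L/cmH2O = 0.4261 s.
Fraction remaining = e^(−Te/τ) = e^(−0.37/0.4261) = 0.4196.
Trapped volume = 560.0 × 0.4196 = 234.98 mL.

235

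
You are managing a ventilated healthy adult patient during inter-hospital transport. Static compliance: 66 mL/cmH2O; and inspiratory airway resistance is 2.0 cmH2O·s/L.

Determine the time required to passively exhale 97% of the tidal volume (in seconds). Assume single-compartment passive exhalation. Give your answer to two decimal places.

0.46

τ = R × C = 2.0 × 66 mL/cmH2O = 2.0 × 0.066 L/cmH2O = 0.132 s.
Exhaled fraction f = 1 − e^(−t/τ) → t = −τ·ln(1 − f) = −0.132·ln(0.03) = 0.4629 s.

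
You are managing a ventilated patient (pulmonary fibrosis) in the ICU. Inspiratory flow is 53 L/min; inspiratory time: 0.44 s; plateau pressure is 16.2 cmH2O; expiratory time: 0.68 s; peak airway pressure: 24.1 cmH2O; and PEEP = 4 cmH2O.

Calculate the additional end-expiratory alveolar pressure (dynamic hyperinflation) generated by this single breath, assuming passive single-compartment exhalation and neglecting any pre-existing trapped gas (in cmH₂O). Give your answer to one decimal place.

Flow: 53 L/min ÷ 60 = 0.8833 L/s.
Vt = flow × Ti = 0.8833 L/s × 0.44 s × 1000 mL/L = 388.65 mL.
R = (PIP − Pplat)/V̇ = (24.1 − 16.2) / 0.8833 = 7.9/0.8833 = 8.944 cmH2O·s/L.
C = Vt/(Pplat − PEEP) = 388.65 / (16.2 − 4) = 388.65/12.2 = 31.857 mL/cmH2O.
τ = R × C = 8.944 × 0.03186 L/cmH2O = 0.285 s.
Fraction remaining = e^(−Te/τ) = e^(−0.68/0.285) = 0.092; trapped volume = 388.65 × 0.092 = 35.756 mL.
Additional alveolar pressure from trapping ≈ V_trapped / C = 35.756 / 31.857 = 1.122 cmH2O.

1.1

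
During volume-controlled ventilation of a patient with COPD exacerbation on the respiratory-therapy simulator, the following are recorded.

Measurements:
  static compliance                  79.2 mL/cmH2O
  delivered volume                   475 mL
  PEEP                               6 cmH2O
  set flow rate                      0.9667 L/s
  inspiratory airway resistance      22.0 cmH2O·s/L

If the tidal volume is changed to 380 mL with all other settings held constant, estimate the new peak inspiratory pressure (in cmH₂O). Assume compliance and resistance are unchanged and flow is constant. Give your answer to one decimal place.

32.1

PIP = Vt/C + R·V̇ + PEEP (constant-flow equation of motion).
Only the elastic term changes: ΔPIP = ΔVt / C = (380 − 475) / 79.2 = -1.199 cmH2O.
Original PIP = 475/79.2 + 22.0×0.9667 + 6 = 33.265 cmH2O; new PIP = 33.265 + (-1.199) = 32.066 cmH2O.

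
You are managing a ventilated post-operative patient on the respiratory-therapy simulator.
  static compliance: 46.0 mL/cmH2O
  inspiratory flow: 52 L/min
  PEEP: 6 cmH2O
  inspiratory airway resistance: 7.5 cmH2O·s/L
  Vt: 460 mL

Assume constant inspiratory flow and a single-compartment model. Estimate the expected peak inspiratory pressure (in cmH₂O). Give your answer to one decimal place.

22.5

Flow: 52 L/min ÷ 60 = 0.8667 L/s.
Equation of motion (constant flow): PIP = Vt/C + R·V̇ + PEEP.
PIP = 460/46.0 + 7.5×0.8667 + 6 = 10.0 + 6.5 + 6 = 22.5 cmH2O.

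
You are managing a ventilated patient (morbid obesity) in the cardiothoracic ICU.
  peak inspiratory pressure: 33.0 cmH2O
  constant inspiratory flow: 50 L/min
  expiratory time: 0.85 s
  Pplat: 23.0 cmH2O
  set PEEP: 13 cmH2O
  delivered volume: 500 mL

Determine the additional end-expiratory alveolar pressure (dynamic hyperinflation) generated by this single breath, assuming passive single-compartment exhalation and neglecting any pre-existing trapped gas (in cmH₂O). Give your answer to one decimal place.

Flow: 50 L/min ÷ 60 = 0.8333 L/s.
R = (PIP − Pplat)/V̇ = (33.0 − 23.0) / 0.8333 = 10.0/0.8333 = 12.0 cmH2O·s/L.
C = Vt/(Pplat − PEEP) = 500.0 / (23.0 − 13) = 500.0/10.0 = 50.0 mL/cmH2O.
τ = R × C = 12.0 × 0.05 L/cmH2O = 0.6 s.
Fraction remaining = e^(−Te/τ) = e^(−0.85/0.6) = 0.2425; trapped volume = 500.0 × 0.2425 = 121.25 mL.
Additional alveolar pressure from trapping ≈ V_trapped / C = 121.25 / 50.0 = 2.425 cmH2O.

2.4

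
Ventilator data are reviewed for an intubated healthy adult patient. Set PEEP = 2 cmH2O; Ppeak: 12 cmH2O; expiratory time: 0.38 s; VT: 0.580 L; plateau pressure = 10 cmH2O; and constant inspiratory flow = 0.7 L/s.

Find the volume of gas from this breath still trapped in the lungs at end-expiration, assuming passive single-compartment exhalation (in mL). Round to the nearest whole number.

93

R = (PIP − Pplat)/V̇ = (12 − 10) / 0.7 = 2.0/0.7 = 2.857 cmH2O·s/L.
C = Vt/(Pplat − PEEP) = 580.0 / (10 − 2) = 580.0/8.0 = 72.5 mL/cmH2O.
τ = R × C = 2.857 × 0.0725 L/cmH2O = 0.2071 s.
Fraction remaining = e^(−Te/τ) = e^(−0.38/0.2071) = 0.1596.
Trapped volume = 580.0 × 0.1596 = 92.568 mL.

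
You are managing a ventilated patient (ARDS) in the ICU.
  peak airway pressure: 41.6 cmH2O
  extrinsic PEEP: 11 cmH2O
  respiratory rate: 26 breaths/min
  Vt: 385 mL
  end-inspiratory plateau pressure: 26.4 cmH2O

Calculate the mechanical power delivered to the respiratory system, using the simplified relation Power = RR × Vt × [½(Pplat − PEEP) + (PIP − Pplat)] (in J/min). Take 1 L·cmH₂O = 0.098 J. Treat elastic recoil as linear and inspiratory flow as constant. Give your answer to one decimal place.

Per-breath work = Vt × [½(Pplat−PEEP) + (PIP−Pplat)] = 0.385 × [0.5×15.4 + 15.2] = 0.385 × 22.9 = 8.817 L·cmH2O.
Power = 26 × 8.817 = 229.24 L·cmH2O/min.
× 0.098 J/(L·cmH2O) → 22.466 J/min.

22.5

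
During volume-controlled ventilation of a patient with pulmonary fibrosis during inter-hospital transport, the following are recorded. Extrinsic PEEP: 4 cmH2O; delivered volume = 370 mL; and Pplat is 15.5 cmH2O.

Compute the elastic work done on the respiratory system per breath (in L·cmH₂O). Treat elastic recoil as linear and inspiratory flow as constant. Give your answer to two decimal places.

2.13

Elastic work ≈ ½ × (Pplat − PEEP) × Vt = 0.5 × (15.5 − 4) × 0.370 L = 0.5 × 11.5 × 0.370 = 2.128 L·cmH2O.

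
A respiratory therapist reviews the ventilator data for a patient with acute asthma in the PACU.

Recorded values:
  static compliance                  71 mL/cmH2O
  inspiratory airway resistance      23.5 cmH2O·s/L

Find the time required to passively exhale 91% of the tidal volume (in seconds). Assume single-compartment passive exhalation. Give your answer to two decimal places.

τ = R × C = 23.5 × 71 mL/cmH2O = 23.5 × 0.071 L/cmH2O = 1.669 s.
Exhaled fraction f = 1 − e^(−t/τ) → t = −τ·ln(1 − f) = −1.669·ln(0.09) = 4.019 s.

4.02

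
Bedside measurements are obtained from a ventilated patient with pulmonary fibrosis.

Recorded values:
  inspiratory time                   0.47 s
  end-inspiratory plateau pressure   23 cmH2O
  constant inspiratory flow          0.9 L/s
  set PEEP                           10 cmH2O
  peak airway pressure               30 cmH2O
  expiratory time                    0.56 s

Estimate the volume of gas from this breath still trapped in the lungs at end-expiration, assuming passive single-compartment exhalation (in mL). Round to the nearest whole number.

Vt = flow × Ti = 0.9 L/s × 0.47 s × 1000 mL/L = 423.0 mL.
R = (PIP − Pplat)/V̇ = (30 − 23) / 0.9 = 7.0/0.9 = 7.778 cmH2O·s/L.
C = Vt/(Pplat − PEEP) = 423.0 / (23 − 10) = 423.0/13.0 = 32.538 mL/cmH2O.
τ = R × C = 7.778 × 0.03254 L/cmH2O = 0.2531 s.
Fraction remaining = e^(−Te/τ) = e^(−0.56/0.2531) = 0.1094.
Trapped volume = 423.0 × 0.1094 = 46.276 mL.

46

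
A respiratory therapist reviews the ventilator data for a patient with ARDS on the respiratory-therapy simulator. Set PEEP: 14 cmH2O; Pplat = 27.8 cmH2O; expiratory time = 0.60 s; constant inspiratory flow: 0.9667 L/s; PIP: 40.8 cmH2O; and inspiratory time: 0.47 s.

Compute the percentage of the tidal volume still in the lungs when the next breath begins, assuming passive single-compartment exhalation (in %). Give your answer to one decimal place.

Vt = flow × Ti = 0.9667 L/s × 0.47 s × 1000 mL/L = 454.35 mL.
R = (PIP − Pplat)/V̇ = (40.8 − 27.8) / 0.9667 = 13.0/0.9667 = 13.448 cmH2O·s/L.
C = Vt/(Pplat − PEEP) = 454.35 / (27.8 − 14) = 454.35/13.8 = 32.924 mL/cmH2O.
τ = R × C = 13.448 × 0.03292 L/cmH2O = 0.4427 s.
Fraction remaining at end-expiration = e^(−Te/τ) = e^(−0.60/0.4427) = 0.2579 → 25.79%.

25.8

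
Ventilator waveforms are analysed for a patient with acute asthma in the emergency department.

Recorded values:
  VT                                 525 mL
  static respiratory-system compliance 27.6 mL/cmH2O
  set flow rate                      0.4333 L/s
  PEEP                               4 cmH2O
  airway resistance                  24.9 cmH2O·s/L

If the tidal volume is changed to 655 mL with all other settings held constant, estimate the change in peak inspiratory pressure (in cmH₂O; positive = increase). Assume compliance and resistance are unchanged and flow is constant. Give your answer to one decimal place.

4.7

PIP = Vt/C + R·V̇ + PEEP (constant-flow equation of motion).
Only the elastic term changes: ΔPIP = ΔVt / C = (655 − 525) / 27.6 = 4.71 cmH2O.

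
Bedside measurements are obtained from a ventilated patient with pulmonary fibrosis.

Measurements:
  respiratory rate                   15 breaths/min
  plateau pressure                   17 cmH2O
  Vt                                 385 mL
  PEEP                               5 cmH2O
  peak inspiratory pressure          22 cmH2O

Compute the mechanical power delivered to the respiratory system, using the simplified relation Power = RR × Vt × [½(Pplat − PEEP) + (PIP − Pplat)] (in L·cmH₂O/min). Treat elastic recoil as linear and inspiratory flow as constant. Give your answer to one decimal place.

63.5

Per-breath work = Vt × [½(Pplat−PEEP) + (PIP−Pplat)] = 0.385 × [0.5×12.0 + 5.0] = 0.385 × 11.0 = 4.235 L·cmH2O.
Power = 15 × 4.235 = 63.525 L·cmH2O/min.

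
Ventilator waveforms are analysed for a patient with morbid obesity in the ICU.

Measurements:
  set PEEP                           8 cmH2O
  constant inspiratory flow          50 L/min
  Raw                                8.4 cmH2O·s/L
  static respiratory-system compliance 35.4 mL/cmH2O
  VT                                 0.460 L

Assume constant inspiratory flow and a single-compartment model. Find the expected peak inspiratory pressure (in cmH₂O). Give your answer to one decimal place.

Flow: 50 L/min ÷ 60 = 0.8333 L/s.
Equation of motion (constant flow): PIP = Vt/C + R·V̇ + PEEP.
PIP = 460/35.4 + 8.4×0.8333 + 8 = 12.994 + 7.0 + 8 = 27.994 cmH2O.

28.0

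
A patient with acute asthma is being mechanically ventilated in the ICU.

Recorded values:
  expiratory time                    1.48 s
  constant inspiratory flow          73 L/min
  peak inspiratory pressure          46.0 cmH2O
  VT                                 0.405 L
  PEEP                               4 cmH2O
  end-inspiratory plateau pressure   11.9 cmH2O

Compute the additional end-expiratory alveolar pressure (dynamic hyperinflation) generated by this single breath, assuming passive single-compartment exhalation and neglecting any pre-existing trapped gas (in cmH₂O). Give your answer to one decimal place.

Flow: 73 L/min ÷ 60 = 1.2167 L/s.
R = (PIP − Pplat)/V̇ = (46.0 − 11.9) / 1.2167 = 34.1/1.2167 = 28.027 cmH2O·s/L.
C = Vt/(Pplat − PEEP) = 405.0 / (11.9 − 4) = 405.0/7.9 = 51.266 mL/cmH2O.
τ = R × C = 28.027 × 0.05127 L/cmH2O = 1.437 s.
Fraction remaining = e^(−Te/τ) = e^(−1.48/1.437) = 0.357; trapped volume = 405.0 × 0.357 = 144.59 mL.
Additional alveolar pressure from trapping ≈ V_trapped / C = 144.59 / 51.266 = 2.82 cmH2O.

2.8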